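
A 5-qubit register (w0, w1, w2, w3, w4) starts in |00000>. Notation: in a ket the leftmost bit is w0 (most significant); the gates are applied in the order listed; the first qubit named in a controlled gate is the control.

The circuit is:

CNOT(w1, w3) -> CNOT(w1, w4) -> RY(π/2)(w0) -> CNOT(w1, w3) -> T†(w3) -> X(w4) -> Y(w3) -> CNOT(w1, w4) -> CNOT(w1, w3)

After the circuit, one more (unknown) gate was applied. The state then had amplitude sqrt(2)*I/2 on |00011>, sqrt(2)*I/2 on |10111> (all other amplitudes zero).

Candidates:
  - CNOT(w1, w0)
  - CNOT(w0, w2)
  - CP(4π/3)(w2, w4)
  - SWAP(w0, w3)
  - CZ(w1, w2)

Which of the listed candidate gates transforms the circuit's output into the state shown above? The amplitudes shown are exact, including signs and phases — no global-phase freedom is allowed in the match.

The unique candidate consistent with the amplitudes is CNOT(w0, w2).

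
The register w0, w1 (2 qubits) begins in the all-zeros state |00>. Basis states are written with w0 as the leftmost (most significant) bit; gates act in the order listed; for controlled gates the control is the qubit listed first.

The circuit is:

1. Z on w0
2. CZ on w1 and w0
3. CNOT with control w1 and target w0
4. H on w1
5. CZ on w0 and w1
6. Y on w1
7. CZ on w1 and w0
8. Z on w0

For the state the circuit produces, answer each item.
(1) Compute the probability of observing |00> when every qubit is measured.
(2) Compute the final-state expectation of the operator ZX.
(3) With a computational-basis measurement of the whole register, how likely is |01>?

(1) Outcome |00> occurs with probability 1/2.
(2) The observable ZX averages to -1.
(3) The probability of measuring |01> is 1/2.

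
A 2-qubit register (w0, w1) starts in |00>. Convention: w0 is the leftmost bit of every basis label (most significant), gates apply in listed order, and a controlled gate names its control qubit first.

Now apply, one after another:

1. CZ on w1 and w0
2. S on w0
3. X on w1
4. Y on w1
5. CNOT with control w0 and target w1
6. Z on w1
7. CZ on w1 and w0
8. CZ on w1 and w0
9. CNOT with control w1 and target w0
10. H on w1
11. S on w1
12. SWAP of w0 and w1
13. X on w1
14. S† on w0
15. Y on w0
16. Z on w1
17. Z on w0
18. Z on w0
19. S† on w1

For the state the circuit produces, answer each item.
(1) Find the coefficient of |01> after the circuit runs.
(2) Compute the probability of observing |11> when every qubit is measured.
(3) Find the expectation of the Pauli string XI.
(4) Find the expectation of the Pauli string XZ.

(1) The final state's coefficient on |01> equals -sqrt(2)*I/2.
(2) The probability of measuring |11> is 1/2.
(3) The observable XI averages to -1.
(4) In the final state, XZ has expectation 1.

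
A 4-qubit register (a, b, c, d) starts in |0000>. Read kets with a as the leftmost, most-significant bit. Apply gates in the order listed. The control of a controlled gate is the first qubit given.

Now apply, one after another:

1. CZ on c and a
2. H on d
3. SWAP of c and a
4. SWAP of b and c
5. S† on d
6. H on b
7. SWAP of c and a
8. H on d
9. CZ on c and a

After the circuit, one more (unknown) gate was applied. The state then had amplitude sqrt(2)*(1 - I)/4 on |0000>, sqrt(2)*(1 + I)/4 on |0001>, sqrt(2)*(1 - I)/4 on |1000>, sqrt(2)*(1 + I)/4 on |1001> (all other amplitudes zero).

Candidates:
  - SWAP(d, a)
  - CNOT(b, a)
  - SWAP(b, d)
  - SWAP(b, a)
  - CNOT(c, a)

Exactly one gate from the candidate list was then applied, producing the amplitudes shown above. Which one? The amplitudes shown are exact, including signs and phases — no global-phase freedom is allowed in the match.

It was SWAP(b, a) that produced the state shown.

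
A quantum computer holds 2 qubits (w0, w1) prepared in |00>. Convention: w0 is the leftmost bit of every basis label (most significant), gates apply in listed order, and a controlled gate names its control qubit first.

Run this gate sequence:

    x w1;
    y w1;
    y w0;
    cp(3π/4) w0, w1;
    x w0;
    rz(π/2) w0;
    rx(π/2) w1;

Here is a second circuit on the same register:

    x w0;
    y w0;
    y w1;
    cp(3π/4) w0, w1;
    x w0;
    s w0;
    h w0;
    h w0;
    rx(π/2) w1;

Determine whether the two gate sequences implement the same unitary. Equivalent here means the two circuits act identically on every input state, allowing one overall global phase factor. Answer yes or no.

No, they are not equivalent — no single phase factor reconciles the two unitaries.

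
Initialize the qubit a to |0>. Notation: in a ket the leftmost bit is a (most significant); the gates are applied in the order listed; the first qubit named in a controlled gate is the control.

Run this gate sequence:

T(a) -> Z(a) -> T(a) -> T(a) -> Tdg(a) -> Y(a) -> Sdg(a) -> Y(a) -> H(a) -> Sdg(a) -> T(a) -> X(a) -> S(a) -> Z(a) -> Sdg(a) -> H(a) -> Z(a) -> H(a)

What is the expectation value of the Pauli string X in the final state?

The observable X averages to -sqrt(2)/2.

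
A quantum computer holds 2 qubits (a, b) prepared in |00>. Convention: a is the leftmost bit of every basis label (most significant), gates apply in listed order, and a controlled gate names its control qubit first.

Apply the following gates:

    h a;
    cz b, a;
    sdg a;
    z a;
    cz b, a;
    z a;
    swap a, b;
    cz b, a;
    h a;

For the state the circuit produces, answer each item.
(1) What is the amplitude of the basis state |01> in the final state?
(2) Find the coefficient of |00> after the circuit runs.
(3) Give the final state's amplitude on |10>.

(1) The amplitude on |01> is -I/2.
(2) The amplitude on |00> is 1/2.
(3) The amplitude on |10> is 1/2.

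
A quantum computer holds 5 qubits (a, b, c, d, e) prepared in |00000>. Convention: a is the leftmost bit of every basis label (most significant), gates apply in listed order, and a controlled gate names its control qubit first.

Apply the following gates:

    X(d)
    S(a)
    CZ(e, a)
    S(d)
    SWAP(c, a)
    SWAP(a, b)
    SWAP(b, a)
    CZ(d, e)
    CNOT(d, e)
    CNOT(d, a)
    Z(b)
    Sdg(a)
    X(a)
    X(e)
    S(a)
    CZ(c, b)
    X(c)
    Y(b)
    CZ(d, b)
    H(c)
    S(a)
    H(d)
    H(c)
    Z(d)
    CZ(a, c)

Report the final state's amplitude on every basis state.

The resulting statevector has amplitude -sqrt(2)*I/2 on |01100>, -sqrt(2)*I/2 on |01110>, and 0 on every other basis state.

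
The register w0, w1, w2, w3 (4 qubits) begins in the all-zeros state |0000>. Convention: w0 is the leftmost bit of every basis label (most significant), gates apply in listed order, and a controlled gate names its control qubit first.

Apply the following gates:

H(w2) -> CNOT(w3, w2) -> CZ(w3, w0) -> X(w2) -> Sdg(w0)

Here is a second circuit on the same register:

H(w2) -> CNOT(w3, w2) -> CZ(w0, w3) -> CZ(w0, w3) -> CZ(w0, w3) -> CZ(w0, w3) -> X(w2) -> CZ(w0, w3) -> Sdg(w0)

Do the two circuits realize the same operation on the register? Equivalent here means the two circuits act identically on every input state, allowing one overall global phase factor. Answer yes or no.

Yes — the two circuits implement the same unitary up to a global phase.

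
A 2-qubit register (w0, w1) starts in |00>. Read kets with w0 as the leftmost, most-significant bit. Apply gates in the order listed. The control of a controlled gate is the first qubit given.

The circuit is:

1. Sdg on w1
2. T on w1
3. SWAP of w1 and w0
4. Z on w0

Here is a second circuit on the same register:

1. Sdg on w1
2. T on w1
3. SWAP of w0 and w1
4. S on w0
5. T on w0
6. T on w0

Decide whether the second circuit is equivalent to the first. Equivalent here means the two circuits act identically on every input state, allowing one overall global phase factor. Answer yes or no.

Yes — the two circuits implement the same unitary up to a global phase.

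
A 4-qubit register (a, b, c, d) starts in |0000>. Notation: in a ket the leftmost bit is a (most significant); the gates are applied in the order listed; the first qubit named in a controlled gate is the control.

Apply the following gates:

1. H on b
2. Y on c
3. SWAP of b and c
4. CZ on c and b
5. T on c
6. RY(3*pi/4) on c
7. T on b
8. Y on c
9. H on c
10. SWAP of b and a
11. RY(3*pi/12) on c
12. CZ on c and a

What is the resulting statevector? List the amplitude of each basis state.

The resulting statevector has amplitude -sqrt(2)*I/2 on |1000>, -sqrt(2)*exp(I*pi/4)/2 on |1010>, and 0 on every other basis state.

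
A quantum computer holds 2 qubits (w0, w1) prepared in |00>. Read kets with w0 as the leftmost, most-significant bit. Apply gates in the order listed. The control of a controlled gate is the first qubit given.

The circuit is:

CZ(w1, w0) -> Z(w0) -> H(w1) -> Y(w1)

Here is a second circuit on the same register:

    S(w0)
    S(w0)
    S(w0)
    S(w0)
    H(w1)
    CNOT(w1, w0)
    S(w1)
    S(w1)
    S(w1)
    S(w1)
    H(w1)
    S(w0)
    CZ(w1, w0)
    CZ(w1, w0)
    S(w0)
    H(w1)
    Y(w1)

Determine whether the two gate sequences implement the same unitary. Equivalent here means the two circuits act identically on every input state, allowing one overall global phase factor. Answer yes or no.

No, they are not equivalent — no single phase factor reconciles the two unitaries.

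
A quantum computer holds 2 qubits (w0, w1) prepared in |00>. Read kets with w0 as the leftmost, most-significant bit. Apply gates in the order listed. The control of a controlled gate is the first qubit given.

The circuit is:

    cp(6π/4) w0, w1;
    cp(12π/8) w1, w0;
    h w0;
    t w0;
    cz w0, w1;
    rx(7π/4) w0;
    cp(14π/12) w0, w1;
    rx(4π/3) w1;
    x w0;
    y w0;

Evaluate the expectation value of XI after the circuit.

The expectation value of XI is -sqrt(2)/2.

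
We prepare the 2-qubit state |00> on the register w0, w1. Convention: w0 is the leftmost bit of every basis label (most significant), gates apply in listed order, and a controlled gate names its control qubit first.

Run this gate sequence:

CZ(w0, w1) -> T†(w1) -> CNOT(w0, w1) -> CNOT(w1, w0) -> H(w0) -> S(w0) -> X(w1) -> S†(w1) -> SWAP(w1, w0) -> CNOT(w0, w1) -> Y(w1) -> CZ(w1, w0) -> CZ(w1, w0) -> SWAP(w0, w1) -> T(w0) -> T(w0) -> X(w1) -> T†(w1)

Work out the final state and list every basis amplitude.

The final amplitudes are -sqrt(2)/2 on |00>, 0 on |01>, -sqrt(2)/2 on |10>, 0 on |11>.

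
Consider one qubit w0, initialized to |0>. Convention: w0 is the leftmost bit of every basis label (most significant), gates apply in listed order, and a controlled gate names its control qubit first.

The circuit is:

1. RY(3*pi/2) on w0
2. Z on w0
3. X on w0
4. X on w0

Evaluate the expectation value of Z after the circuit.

The observable Z averages to 0.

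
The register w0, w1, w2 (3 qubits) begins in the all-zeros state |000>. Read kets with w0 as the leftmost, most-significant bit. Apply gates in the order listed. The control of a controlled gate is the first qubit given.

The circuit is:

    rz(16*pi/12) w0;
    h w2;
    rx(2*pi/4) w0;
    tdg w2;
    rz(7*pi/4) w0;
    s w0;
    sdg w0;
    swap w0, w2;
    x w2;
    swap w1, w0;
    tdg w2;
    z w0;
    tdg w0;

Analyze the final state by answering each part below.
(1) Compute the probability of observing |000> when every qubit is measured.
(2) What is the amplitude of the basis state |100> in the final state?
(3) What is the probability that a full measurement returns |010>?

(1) The probability of measuring |000> is 1/4. Key observation: gates 6-7 undo each other exactly, leaving only the rest of the circuit to track.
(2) |100> carries amplitude 0 in the final state.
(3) Outcome |010> occurs with probability 1/4.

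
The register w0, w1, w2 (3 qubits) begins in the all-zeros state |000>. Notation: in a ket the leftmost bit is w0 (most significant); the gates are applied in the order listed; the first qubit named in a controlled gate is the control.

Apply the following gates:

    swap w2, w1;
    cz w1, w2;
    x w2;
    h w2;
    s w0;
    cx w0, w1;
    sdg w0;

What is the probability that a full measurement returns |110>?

Outcome |110> occurs with probability 0.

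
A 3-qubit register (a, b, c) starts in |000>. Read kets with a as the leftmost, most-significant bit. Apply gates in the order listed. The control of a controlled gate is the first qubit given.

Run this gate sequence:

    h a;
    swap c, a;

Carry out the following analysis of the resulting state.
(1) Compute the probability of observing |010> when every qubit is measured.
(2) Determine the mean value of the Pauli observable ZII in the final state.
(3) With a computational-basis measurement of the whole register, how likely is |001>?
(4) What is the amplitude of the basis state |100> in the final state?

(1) The probability of measuring |010> is 0.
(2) The expectation value of ZII is 1.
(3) The probability of measuring |001> is 1/2.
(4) The amplitude on |100> is 0.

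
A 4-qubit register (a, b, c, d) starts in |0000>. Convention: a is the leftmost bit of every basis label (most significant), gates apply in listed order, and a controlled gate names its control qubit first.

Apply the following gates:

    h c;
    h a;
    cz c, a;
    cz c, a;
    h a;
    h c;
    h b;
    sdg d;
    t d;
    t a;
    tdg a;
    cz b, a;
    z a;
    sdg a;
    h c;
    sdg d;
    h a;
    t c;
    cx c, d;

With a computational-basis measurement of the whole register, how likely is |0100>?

Outcome |0100> occurs with probability 1/8. Key observation: the block from step 1 through step 6 cancels to the identity and can be dropped.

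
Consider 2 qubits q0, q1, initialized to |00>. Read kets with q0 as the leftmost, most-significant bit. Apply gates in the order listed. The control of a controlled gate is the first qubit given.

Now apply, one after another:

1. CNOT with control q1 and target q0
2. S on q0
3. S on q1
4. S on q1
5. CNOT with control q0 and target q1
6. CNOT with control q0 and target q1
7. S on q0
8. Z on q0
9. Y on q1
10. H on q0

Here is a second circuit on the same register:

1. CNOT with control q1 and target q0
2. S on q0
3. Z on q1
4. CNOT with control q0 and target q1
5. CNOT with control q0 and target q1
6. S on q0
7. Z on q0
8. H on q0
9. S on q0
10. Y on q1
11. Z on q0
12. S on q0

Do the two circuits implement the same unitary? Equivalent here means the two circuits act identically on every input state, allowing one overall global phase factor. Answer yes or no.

Yes — the two circuits implement the same unitary up to a global phase.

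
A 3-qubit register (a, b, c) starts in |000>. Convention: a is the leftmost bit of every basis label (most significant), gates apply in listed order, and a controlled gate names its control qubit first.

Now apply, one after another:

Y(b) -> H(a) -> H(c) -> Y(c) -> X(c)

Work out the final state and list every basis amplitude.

After the circuit, the state carries amplitude 0 on |000>, 0 on |001>, -1/2 on |010>, 1/2 on |011>, 0 on |100>, 0 on |101>, -1/2 on |110>, 1/2 on |111>.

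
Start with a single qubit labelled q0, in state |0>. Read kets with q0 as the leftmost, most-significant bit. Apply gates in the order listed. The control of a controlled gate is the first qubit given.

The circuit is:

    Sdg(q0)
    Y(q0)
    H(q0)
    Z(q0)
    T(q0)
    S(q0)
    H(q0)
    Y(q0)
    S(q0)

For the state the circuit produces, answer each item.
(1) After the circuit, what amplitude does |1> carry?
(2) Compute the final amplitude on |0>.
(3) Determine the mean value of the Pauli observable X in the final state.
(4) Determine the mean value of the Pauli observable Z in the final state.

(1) |1> carries amplitude -I/2 + exp(I*pi/4)/2 in the final state.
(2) The amplitude on |0> is 1/2 - exp(3*I*pi/4)/2.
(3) The observable X averages to sqrt(2)/2.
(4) The expectation value of Z is sqrt(2)/2.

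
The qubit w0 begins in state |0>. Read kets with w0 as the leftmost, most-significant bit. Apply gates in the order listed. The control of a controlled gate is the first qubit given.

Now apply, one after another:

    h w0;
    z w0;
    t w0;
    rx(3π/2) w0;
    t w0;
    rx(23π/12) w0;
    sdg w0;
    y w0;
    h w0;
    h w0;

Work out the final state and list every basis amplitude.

The final amplitudes are -sqrt(3*sqrt(2) + 6)*exp(3*I*pi/4)/8 - I*sqrt(sqrt(2) + 2)/8 - sqrt(sqrt(2) + 2)*exp(I*pi/4)/8 - sqrt(2 - sqrt(2))*exp(3*I*pi/4)/8 + I*sqrt(2 - sqrt(2))/8 + sqrt(6 - 3*sqrt(2))*exp(I*pi/4)/8 + I*sqrt(6 - 3*sqrt(2))/8 + I*sqrt(3*sqrt(2) + 6)/8 on |0>, -I*sqrt(6 - 3*sqrt(2))/8 - sqrt(sqrt(2) + 2)*exp(3*I*pi/4)/8 + sqrt(2 - sqrt(2))*exp(I*pi/4)/8 + I*sqrt(2 - sqrt(2))/8 + sqrt(6 - 3*sqrt(2))*exp(3*I*pi/4)/8 + I*sqrt(sqrt(2) + 2)/8 + sqrt(3*sqrt(2) + 6)*exp(I*pi/4)/8 + I*sqrt(3*sqrt(2) + 6)/8 on |1>.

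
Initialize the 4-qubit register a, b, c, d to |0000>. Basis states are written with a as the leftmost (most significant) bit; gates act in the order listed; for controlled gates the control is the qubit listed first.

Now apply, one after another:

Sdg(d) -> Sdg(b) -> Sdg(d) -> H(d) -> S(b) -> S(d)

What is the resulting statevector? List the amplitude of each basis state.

The resulting statevector has amplitude sqrt(2)/2 on |0000>, sqrt(2)*I/2 on |0001>, and 0 on every other basis state.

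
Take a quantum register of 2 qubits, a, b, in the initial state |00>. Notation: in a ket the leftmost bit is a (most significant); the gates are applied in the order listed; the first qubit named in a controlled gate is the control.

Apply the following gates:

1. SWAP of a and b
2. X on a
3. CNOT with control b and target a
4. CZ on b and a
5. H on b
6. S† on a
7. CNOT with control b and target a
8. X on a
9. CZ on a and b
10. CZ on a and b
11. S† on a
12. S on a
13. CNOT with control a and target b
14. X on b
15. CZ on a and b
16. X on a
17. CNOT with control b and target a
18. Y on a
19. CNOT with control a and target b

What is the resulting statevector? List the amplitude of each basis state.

After the circuit, the state carries amplitude 0 on |00>, sqrt(2)/2 on |01>, sqrt(2)/2 on |10>, 0 on |11>.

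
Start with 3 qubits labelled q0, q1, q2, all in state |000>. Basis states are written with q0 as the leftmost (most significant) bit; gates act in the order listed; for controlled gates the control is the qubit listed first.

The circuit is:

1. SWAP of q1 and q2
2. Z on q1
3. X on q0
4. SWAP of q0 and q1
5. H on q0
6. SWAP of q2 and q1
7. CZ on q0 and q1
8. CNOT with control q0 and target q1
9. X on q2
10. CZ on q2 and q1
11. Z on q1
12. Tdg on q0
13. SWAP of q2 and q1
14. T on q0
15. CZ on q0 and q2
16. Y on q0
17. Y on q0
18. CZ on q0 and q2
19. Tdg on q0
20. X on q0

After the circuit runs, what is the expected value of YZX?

The observable YZX averages to -sqrt(2)/2. Key observation: gates 14-19 undo each other exactly, leaving only the rest of the circuit to track.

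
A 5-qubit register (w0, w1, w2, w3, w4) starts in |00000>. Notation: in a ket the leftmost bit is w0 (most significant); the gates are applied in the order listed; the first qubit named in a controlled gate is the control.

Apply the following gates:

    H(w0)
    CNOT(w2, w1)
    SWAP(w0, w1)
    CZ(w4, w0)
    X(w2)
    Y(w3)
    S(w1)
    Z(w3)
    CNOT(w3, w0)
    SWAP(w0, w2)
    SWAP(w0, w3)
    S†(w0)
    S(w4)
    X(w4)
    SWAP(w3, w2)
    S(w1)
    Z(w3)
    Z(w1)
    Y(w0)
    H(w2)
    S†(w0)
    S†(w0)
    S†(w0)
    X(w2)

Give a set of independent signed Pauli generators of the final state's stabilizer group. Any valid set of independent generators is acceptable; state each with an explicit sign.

The final state is stabilized by the group generated by +IXIII, -IIXII, +ZIIII, -IIIZI, -IIIIZ; other independent generating sets are equally valid.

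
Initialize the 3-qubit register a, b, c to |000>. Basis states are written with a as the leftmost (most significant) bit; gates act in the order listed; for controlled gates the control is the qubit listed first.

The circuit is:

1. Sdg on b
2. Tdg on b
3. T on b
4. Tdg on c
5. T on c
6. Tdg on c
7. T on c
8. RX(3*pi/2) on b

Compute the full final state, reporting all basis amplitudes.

The final amplitudes are -sqrt(2)/2 on |000>, -sqrt(2)*I/2 on |010>, and 0 on every other basis state.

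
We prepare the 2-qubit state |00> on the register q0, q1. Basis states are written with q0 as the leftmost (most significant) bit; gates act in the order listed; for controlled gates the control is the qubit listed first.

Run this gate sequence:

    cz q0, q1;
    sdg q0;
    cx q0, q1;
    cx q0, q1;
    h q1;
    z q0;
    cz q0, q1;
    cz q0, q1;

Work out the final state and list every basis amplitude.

The final amplitudes are sqrt(2)/2 on |00>, sqrt(2)/2 on |01>, 0 on |10>, 0 on |11>. Key observation: the block from step 7 through step 8 cancels to the identity and can be dropped.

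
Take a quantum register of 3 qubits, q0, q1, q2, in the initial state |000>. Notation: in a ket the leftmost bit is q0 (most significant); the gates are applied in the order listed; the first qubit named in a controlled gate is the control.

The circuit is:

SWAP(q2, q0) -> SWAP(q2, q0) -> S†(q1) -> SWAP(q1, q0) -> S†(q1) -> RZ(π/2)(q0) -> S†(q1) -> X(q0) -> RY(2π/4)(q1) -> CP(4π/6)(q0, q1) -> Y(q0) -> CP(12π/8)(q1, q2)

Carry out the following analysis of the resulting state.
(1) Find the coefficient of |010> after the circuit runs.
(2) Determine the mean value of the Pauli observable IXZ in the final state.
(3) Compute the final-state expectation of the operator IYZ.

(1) The amplitude on |010> is -sqrt(2)*exp(11*I*pi/12)/2. Key observation: the block from step 1 through step 2 cancels to the identity and can be dropped.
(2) The observable IXZ averages to -1/2.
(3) The observable IYZ averages to sqrt(3)/2.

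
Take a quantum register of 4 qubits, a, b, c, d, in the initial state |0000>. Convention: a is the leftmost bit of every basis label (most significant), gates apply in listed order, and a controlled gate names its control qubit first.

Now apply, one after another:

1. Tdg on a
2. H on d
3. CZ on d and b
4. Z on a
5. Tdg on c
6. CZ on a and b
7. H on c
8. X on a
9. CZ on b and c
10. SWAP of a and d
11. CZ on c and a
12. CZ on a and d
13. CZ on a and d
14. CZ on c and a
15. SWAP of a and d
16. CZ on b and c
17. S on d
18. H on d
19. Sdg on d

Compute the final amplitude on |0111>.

The final state's coefficient on |0111> equals 0. Key observation: the block from step 9 through step 16 cancels to the identity and can be dropped.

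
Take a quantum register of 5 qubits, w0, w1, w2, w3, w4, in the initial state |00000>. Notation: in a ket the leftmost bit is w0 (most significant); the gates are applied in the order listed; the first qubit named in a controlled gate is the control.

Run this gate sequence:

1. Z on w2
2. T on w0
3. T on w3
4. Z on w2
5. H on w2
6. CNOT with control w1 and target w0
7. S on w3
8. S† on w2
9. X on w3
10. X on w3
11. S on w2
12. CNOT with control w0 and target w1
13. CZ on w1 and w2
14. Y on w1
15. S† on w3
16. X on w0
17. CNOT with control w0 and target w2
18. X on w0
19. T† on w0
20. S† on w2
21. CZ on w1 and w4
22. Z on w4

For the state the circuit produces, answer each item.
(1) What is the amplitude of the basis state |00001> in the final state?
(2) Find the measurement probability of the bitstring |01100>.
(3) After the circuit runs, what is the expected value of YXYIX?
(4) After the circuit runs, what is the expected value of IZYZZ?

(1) The final state's coefficient on |00001> equals 0.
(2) Outcome |01100> occurs with probability 1/2.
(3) The observable YXYIX averages to 0.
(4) The expectation value of IZYZZ is 1.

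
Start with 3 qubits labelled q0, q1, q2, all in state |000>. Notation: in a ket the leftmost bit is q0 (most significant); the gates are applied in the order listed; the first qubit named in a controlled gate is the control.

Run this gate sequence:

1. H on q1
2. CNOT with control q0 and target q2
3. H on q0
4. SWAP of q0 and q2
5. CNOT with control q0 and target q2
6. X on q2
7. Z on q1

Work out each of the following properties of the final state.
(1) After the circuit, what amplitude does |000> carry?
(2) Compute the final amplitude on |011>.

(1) |000> carries amplitude 1/2 in the final state.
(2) The amplitude on |011> is -1/2.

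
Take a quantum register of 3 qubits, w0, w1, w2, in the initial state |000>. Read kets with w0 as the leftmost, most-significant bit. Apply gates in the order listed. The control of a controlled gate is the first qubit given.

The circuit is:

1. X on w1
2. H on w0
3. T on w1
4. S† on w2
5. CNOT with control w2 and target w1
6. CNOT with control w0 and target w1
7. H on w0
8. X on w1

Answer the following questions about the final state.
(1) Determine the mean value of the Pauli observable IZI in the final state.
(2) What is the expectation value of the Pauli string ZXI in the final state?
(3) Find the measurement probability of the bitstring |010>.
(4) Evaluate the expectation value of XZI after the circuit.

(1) The observable IZI averages to 0.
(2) The observable ZXI averages to 1.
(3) The probability of measuring |010> is 1/4.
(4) The expectation value of XZI is 1.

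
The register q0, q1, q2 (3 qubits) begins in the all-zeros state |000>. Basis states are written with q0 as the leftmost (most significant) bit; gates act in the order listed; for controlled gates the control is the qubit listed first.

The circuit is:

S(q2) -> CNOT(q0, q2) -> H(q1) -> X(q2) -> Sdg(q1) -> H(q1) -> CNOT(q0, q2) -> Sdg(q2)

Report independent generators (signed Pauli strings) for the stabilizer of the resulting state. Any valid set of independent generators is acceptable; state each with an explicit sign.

One valid set of independent stabilizer generators is +IYI, +ZII, -IIZ (any independent generating set of the same group is equally correct).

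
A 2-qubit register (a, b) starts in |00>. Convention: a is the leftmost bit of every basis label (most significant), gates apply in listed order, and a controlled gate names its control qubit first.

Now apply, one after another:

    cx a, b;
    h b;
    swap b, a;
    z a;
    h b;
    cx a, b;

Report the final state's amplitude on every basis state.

The resulting statevector has amplitude 1/2 on |00>, 1/2 on |01>, -1/2 on |10>, -1/2 on |11>.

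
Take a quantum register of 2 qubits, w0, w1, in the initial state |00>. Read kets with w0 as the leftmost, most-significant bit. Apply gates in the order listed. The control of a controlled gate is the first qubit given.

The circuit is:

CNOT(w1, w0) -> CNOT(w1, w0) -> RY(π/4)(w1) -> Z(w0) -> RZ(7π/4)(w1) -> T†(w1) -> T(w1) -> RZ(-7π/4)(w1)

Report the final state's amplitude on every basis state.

The resulting statevector has amplitude sqrt(sqrt(2) + 2)/2 on |00>, sqrt(2 - sqrt(2))/2 on |01>, 0 on |10>, 0 on |11>. Key observation: gates 5-8 undo each other exactly, leaving only the rest of the circuit to track.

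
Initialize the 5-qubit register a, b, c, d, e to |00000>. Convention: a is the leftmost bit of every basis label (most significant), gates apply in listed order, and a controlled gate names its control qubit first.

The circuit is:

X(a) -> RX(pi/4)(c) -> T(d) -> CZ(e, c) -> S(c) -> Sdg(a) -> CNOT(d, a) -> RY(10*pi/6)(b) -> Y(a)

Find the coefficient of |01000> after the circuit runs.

The amplitude on |01000> is -sqrt(sqrt(2) + 2)/4.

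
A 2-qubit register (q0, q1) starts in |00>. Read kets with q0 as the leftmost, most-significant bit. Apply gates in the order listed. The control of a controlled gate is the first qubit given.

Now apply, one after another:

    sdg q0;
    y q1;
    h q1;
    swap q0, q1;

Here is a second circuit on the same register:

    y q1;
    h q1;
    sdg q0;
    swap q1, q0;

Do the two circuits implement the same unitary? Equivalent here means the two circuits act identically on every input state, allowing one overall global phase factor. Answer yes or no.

Yes, they are equivalent — the unitaries differ by at most a global phase.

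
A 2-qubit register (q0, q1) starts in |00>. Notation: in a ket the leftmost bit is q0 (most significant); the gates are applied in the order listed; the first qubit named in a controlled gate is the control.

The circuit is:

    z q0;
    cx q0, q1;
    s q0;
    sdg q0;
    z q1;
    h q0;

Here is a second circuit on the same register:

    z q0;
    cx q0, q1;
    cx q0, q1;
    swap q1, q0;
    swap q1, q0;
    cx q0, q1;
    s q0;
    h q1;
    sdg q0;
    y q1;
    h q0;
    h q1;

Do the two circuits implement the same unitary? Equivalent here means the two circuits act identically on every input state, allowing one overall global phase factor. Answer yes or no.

No — the two circuits implement different unitaries, even allowing a global phase.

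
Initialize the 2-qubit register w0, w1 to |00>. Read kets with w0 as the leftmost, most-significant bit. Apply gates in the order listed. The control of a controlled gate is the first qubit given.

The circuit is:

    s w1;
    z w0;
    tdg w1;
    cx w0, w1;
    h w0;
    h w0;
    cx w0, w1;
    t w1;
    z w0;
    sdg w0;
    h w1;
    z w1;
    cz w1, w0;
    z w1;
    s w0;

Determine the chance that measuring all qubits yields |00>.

A full measurement returns |00> with probability 1/2. Key observation: gates 2-9 undo each other exactly, leaving only the rest of the circuit to track.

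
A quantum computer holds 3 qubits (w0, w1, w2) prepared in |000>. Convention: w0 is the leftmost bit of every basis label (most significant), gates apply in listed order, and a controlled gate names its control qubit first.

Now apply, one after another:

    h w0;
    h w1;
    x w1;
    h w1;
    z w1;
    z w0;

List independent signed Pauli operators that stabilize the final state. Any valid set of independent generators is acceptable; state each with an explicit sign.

The stabilizer group can be generated by -XII, +IZI, +IIZ, among other valid generating sets. Key observation: steps 2-5 multiply out to the identity, so the circuit reduces to the remaining gates.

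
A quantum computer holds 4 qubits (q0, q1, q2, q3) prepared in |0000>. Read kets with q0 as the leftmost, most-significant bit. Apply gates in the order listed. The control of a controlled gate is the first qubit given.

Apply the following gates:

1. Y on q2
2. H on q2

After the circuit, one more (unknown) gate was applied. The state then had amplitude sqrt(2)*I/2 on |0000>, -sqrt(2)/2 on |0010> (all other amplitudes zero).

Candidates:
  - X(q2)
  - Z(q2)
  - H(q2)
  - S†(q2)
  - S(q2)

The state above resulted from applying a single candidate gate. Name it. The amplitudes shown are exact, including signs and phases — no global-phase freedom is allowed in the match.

The applied gate was S†(q2).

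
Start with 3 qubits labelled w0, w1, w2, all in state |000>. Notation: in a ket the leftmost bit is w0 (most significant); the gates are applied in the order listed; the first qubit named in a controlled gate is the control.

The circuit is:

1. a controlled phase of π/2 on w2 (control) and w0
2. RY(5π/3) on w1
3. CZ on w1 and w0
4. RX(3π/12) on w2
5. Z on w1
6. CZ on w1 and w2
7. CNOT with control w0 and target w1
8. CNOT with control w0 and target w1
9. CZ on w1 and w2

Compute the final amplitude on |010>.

|010> carries amplitude -sqrt(sqrt(2) + 2)/4 in the final state. Key observation: steps 6-9 multiply out to the identity, so the circuit reduces to the remaining gates.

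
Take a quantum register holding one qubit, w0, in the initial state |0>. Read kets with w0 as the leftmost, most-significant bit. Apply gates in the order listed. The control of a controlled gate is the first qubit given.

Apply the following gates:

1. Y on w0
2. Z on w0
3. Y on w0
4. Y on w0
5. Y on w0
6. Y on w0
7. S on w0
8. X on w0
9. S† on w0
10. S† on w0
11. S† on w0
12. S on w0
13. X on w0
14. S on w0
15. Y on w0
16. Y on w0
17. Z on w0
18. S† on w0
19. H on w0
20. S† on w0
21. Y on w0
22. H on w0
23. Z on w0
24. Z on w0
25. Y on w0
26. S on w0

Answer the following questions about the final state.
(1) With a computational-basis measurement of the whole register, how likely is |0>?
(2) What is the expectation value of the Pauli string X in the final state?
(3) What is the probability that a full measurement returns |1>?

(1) A full measurement returns |0> with probability 1/2.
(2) In the final state, X has expectation 1.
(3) A full measurement returns |1> with probability 1/2.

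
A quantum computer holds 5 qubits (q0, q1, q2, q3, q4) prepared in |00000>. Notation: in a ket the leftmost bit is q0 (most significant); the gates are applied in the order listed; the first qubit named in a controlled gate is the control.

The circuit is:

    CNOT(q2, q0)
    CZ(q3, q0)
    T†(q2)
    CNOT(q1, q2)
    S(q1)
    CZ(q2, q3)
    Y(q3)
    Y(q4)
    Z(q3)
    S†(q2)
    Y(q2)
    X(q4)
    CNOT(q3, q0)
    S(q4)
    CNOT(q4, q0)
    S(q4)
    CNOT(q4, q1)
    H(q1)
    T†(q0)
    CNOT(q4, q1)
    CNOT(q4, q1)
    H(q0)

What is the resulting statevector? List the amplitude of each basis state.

The final amplitudes are exp(I*pi/4)/2 on |00110>, exp(I*pi/4)/2 on |01110>, -exp(I*pi/4)/2 on |10110>, -exp(I*pi/4)/2 on |11110>, and 0 on every other basis state. Key observation: steps 20-21 multiply out to the identity, so the circuit reduces to the remaining gates.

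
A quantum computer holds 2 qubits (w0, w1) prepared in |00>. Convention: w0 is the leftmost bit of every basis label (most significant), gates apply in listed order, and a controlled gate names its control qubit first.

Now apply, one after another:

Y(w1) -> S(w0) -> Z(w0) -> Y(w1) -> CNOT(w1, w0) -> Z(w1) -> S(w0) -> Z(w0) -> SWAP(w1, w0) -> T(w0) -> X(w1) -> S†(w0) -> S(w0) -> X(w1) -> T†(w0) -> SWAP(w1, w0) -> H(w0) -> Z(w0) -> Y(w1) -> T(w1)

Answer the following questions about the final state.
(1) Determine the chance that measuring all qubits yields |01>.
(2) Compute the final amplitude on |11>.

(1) Outcome |01> occurs with probability 1/2. Key observation: gates 9-16 undo each other exactly, leaving only the rest of the circuit to track.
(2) The final state's coefficient on |11> equals -sqrt(2)*exp(3*I*pi/4)/2.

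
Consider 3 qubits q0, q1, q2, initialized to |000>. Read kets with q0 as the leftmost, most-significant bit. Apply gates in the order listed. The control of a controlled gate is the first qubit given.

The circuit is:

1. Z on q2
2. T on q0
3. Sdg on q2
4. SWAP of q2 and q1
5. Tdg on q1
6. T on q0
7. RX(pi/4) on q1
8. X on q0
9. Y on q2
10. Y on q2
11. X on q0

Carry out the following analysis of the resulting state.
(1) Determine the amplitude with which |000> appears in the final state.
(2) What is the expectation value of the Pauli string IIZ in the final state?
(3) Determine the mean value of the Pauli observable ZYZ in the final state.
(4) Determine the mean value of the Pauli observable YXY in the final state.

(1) The final state's coefficient on |000> equals sqrt(sqrt(2) + 2)/2. Key observation: the block from step 8 through step 11 cancels to the identity and can be dropped.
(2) In the final state, IIZ has expectation 1.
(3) The expectation value of ZYZ is -sqrt(2)/2.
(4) In the final state, YXY has expectation 0.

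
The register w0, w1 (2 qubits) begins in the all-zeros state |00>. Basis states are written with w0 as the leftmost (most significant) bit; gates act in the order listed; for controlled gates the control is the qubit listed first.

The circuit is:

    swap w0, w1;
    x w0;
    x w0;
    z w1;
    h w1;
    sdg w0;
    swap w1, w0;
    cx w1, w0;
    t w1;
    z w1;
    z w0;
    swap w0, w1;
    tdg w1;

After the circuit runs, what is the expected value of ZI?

The observable ZI averages to 1.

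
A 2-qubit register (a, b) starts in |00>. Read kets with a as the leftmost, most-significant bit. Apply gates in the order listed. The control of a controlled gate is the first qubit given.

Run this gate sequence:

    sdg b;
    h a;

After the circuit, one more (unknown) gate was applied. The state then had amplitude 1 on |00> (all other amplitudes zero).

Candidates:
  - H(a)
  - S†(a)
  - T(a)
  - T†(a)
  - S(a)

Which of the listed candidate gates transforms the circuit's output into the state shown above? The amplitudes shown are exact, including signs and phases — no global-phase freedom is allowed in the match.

It was H(a) that produced the state shown.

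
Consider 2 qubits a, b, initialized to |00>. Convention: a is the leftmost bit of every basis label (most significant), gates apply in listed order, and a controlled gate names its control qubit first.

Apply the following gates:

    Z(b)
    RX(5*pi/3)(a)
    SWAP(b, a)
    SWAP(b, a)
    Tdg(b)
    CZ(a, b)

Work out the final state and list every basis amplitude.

The final amplitudes are -sqrt(3)/2 on |00>, 0 on |01>, -I/2 on |10>, 0 on |11>. Key observation: the block from step 3 through step 4 cancels to the identity and can be dropped.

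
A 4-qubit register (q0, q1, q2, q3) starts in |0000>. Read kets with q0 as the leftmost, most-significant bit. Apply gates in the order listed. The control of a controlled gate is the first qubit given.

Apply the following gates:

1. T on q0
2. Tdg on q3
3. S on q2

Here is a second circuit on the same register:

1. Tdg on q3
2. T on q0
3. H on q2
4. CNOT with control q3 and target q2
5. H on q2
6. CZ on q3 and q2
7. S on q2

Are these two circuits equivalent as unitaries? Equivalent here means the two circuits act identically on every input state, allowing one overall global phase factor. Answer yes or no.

Yes, they are equivalent — the unitaries differ by at most a global phase.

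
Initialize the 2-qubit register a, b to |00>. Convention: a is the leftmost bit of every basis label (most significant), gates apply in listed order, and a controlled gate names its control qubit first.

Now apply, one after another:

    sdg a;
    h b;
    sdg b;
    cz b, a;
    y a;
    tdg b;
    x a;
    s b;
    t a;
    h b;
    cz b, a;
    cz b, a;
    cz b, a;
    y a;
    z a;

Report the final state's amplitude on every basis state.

After the circuit, the state carries amplitude 0 on |00>, 0 on |01>, 1/2 - exp(3*I*pi/4)/2 on |10>, 1/2 + exp(3*I*pi/4)/2 on |11>.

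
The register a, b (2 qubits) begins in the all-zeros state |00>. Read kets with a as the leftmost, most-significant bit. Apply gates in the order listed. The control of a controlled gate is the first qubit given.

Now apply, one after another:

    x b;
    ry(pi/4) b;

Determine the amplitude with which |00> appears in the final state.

The final state's coefficient on |00> equals -sqrt(2 - sqrt(2))/2.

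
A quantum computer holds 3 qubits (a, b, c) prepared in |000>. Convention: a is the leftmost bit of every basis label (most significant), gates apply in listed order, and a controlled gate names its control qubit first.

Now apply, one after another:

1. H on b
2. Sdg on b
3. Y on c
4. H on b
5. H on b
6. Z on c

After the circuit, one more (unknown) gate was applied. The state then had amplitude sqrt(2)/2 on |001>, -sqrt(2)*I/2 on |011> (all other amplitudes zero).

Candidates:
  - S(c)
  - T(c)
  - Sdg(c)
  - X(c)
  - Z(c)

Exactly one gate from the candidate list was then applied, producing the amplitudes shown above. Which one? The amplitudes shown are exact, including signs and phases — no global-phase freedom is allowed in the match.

The unique candidate consistent with the amplitudes is S(c).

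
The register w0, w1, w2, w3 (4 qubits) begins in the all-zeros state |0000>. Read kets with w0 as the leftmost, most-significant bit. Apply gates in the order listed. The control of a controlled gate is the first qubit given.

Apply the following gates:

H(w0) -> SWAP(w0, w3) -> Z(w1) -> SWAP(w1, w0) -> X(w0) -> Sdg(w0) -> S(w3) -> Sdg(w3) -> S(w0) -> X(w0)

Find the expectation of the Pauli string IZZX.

The observable IZZX averages to 1.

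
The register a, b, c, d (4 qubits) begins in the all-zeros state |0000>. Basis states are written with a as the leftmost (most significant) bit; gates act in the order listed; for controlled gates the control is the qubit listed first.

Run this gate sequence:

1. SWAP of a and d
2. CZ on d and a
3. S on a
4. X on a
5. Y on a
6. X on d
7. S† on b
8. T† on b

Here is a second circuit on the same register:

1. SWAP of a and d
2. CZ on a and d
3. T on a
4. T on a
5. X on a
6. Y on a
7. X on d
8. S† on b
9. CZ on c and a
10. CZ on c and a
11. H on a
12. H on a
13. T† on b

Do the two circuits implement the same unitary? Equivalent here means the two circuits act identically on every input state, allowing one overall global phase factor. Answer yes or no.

Yes: on every input state the two circuits agree up to one overall phase factor.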